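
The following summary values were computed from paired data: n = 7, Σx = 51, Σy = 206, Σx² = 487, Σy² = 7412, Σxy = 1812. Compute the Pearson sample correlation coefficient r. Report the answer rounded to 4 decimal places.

Numerator: nΣxy − (Σx)(Σy) = 7·1812 − (51)(206) = 2178
Denominator: √[(nΣx²−(Σx)²)(nΣy²−(Σy)²)]
  nΣx²−(Σx)² = 7·487 − 2601 = 808;  nΣy²−(Σy)² = 7·7412 − 42436 = 9448
  √(808·9448) = √7633984 = 2762.9665
r = 2178 / 2762.9665 = 0.7883

0.7883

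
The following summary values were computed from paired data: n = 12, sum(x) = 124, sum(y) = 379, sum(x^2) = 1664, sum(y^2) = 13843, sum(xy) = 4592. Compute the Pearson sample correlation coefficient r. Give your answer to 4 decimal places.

0.7981

S_xy = nΣxy − ΣxΣy = 12·4592 − 124·379 = 55104 − 46996 = 8108
S_xx = nΣx² − (Σx)² = 12·1664 − 124² = 19968 − 15376 = 4592
S_yy = nΣy² − (Σy)² = 12·13843 − 379² = 166116 − 143641 = 22475
r = S_xy / √(S_xx·S_yy) = 8108 / √(4592·22475) = 8108 / √103205200 = 8108 / 10158.9960 = 0.7981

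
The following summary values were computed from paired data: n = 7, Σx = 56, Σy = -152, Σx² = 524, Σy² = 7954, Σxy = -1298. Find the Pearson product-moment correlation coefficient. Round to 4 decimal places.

S_xy = nΣxy − ΣxΣy = 7·(-1298) − 56·(-152) = -9086 − (-8512) = -574
S_xx = nΣx² − (Σx)² = 7·524 − 56² = 3668 − 3136 = 532
S_yy = nΣy² − (Σy)² = 7·7954 − (-152)² = 55678 − 23104 = 32574
r = S_xy / √(S_xx·S_yy) = -574 / √(532·32574) = -574 / √17329368 = -574 / 4162.8558 = -0.1379

-0.1379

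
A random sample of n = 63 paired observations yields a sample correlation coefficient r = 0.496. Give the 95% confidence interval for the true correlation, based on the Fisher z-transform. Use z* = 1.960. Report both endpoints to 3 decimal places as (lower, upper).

(0.283, 0.662)

z_r = atanh(0.496) = 0.543987;  SE = 1/√(n−3) = 1/√60 = 0.129099
z-limits: 0.543987 ± 1.960·0.129099 = 0.543987 ± 0.253034 = [0.290953, 0.797021]
ρ-limits: (tanh 0.290953, tanh 0.797021) = (0.283, 0.662)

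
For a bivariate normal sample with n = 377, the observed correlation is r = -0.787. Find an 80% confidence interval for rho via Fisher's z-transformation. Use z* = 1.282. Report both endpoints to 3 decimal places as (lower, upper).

(-0.811, -0.760)

z_r = atanh(-0.787) = -1.063501;  SE = 1/√(n−3) = 1/√374 = 0.051709
z-limits: -1.063501 ± 1.282·0.051709 = -1.063501 ± 0.066291 = [-1.129792, -0.997210]
ρ-limits: (tanh -1.129792, tanh -0.997210) = (-0.811, -0.760)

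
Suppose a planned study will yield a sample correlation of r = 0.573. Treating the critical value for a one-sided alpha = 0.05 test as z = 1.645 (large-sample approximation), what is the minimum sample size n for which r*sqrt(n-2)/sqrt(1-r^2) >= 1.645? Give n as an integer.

r√(n−2)/√(1−r²) ≥ 1.645  ⇔  n−2 ≥ (1.645)²·(1−r²)/r²
(1−r²)/r² = (1−0.328329)/0.328329 = 2.0457
n ≥ 2 + 2.706025·2.0457 = 2 + 5.5357 = 7.5357
⌈7.5357⌉ = 8

8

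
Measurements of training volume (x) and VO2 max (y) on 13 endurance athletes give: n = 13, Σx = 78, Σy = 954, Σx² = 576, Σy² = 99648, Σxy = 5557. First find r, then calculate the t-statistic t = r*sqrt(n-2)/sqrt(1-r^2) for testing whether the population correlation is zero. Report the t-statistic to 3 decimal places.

Numerator: nΣxy − (Σx)(Σy) = 13·5557 − (78)(954) = -2171
Denominator: √[(nΣx²−(Σx)²)(nΣy²−(Σy)²)]
  nΣx²−(Σx)² = 13·576 − 6084 = 1404;  nΣy²−(Σy)² = 13·99648 − 910116 = 385308
  √(1404·385308) = √540972432 = 23258.8141
r = -2171 / 23258.8141 = -0.0933
t = r·√(n−2)/√(1−r²) = -0.0933·√11 / √(1−0.008705) = -0.309441 / 0.995638 = -0.311

-0.311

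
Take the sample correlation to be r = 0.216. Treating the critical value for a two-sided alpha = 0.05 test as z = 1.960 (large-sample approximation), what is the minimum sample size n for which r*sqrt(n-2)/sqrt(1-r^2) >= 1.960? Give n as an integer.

81

r√(n−2)/√(1−r²) ≥ 1.960  ⇔  n−2 ≥ (1.960)²·(1−r²)/r²
(1−r²)/r² = (1−0.046656)/0.046656 = 20.4335
n ≥ 2 + 3.8416·20.4335 = 2 + 78.4973 = 80.4973
⌈80.4973⌉ = 81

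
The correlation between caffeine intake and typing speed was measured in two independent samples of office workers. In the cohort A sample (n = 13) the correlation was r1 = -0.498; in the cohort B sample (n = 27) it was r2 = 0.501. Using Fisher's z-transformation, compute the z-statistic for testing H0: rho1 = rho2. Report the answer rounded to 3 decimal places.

z1 = atanh(-0.498) = -0.546643,  z2 = atanh(0.501) = 0.550640
SE = √(1/(n1−3) + 1/(n2−3)) = √(1/10 + 1/24) = √(0.1000000 + 0.0416667) = √0.1416667 = 0.376386
z = (z1 − z2)/SE = (-0.546643 − 0.550640) / 0.376386 = -1.097283 / 0.376386 = -2.915

-2.915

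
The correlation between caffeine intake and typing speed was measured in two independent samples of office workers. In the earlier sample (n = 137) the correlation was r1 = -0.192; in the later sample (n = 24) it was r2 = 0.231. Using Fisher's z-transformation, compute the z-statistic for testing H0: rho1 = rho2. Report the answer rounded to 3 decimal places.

-1.831

z1 = atanh(-0.192) = -0.194413,  z2 = atanh(0.231) = 0.235246
SE = √(1/(n1−3) + 1/(n2−3)) = √(1/134 + 1/21) = √(0.0074627 + 0.0476190) = √0.0550817 = 0.234695
z = (z1 − z2)/SE = (-0.194413 − 0.235246) / 0.234695 = -0.429659 / 0.234695 = -1.831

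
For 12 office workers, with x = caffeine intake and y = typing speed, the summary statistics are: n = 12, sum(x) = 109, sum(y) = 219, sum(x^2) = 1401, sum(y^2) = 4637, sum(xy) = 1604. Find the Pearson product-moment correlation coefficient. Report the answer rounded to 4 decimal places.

S_xy = nΣxy − ΣxΣy = 12·1604 − 109·219 = 19248 − 23871 = -4623
S_xx = nΣx² − (Σx)² = 12·1401 − 109² = 16812 − 11881 = 4931
S_yy = nΣy² − (Σy)² = 12·4637 − 219² = 55644 − 47961 = 7683
r = S_xy / √(S_xx·S_yy) = -4623 / √(4931·7683) = -4623 / √37884873 = -4623 / 6155.0689 = -0.7511

-0.7511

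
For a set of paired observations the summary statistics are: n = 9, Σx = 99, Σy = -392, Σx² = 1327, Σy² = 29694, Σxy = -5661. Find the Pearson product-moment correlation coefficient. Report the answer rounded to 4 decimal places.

S_xy = nΣxy − ΣxΣy = 9·(-5661) − 99·(-392) = -50949 − (-38808) = -12141
S_xx = nΣx² − (Σx)² = 9·1327 − 99² = 11943 − 9801 = 2142
S_yy = nΣy² − (Σy)² = 9·29694 − (-392)² = 267246 − 153664 = 113582
r = S_xy / √(S_xx·S_yy) = -12141 / √(2142·113582) = -12141 / √243292644 = -12141 / 15597.8410 = -0.7784

-0.7784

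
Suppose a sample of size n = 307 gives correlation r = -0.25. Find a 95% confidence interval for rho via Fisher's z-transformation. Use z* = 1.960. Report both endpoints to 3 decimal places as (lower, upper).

Fisher z: z_r = atanh(r) = ½·ln((1+(-0.25))/(1−(-0.25))) = -0.255413
SE(z) = 1/√(n−3) = 1/√304 = 0.057354
95% ⇒ z* = 1.960; margin = 1.960·0.057354 = 0.112414
CI on z-scale: (-0.367827, -0.142999)
Back-transform: tanh(-0.367827) = -0.352090, tanh(-0.142999) = -0.142032

(-0.352, -0.142)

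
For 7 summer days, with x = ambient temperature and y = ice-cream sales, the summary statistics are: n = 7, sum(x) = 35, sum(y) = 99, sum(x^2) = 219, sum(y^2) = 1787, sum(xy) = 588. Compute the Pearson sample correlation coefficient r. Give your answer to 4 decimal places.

S_xy = nΣxy − ΣxΣy = 7·588 − 35·99 = 4116 − 3465 = 651
S_xx = nΣx² − (Σx)² = 7·219 − 35² = 1533 − 1225 = 308
S_yy = nΣy² − (Σy)² = 7·1787 − 99² = 12509 − 9801 = 2708
r = S_xy / √(S_xx·S_yy) = 651 / √(308·2708) = 651 / √834064 = 651 / 913.2710 = 0.7128

0.7128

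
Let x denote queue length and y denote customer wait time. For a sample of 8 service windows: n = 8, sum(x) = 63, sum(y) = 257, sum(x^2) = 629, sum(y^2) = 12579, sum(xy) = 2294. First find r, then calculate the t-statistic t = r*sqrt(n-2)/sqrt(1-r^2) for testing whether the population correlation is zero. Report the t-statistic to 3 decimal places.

Numerator: nΣxy − (Σx)(Σy) = 8·2294 − (63)(257) = 2161
Denominator: √[(nΣx²−(Σx)²)(nΣy²−(Σy)²)]
  nΣx²−(Σx)² = 8·629 − 3969 = 1063;  nΣy²−(Σy)² = 8·12579 − 66049 = 34583
  √(1063·34583) = √36761729 = 6063.1451
r = 2161 / 6063.1451 = 0.3564
t = r·√(n−2)/√(1−r²) = 0.3564·√6 / √(1−0.127021) = 0.872998 / 0.934333 = 0.934

0.934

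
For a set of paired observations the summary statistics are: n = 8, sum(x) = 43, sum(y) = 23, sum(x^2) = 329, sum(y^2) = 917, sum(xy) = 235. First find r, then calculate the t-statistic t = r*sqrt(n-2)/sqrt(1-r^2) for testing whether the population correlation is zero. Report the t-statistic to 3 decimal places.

Numerator: nΣxy − (Σx)(Σy) = 8·235 − (43)(23) = 891
Denominator: √[(nΣx²−(Σx)²)(nΣy²−(Σy)²)]
  nΣx²−(Σx)² = 8·329 − 1849 = 783;  nΣy²−(Σy)² = 8·917 − 529 = 6807
  √(783·6807) = √5329881 = 2308.6535
r = 891 / 2308.6535 = 0.3859
t = r·√(n−2)/√(1−r²) = 0.3859·√6 / √(1−0.148919) = 0.945258 / 0.922541 = 1.025

1.025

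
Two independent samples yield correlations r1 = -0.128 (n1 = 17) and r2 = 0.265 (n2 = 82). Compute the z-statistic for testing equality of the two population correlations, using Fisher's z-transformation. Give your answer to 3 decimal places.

z1 = atanh(-0.128) = -0.128706,  z2 = atanh(0.265) = 0.271478
SE = √(1/(n1−3) + 1/(n2−3)) = √(1/14 + 1/79) = √(0.0714286 + 0.0126582) = √0.0840868 = 0.289977
z = (z1 − z2)/SE = (-0.128706 − 0.271478) / 0.289977 = -0.400184 / 0.289977 = -1.380

-1.380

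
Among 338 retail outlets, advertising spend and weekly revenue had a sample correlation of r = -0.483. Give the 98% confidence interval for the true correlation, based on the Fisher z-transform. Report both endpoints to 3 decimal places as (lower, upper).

z_r = atanh(-0.483) = -0.526890;  SE = 1/√(n−3) = 1/√335 = 0.054636
z-limits: -0.526890 ± 2.326·0.054636 = -0.526890 ± 0.127083 = [-0.653973, -0.399807]
ρ-limits: (tanh -0.653973, tanh -0.399807) = (-0.574, -0.380)

(-0.574, -0.380)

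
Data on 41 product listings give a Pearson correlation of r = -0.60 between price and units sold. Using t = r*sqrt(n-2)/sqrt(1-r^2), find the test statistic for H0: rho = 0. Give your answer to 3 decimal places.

t = r·√(n−2) / √(1−r²) with r = -0.60, n = 41
  = -0.60·√39 / √(1 − 0.3600)
  = -0.60·6.244998 / 0.800000
  = -3.746999 / 0.800000 = -4.684

-4.684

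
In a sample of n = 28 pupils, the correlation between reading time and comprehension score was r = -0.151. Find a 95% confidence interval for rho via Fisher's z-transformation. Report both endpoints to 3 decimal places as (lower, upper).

Fisher z: z_r = atanh(r) = ½·ln((1+(-0.151))/(1−(-0.151))) = -0.152164
SE(z) = 1/√(n−3) = 1/√25 = 0.200000
95% ⇒ z* = 1.960; margin = 1.960·0.200000 = 0.392000
CI on z-scale: (-0.544164, 0.239836)
Back-transform: tanh(-0.544164) = -0.496133, tanh(0.239836) = 0.235341

(-0.496, 0.235)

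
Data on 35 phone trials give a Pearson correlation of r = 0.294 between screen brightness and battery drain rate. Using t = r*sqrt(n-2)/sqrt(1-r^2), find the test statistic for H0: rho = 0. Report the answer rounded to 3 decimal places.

t = r·√(n−2) / √(1−r²) with r = 0.294, n = 35
  = 0.294·√33 / √(1 − 0.086436)
  = 0.294·5.744563 / 0.955805
  = 1.688902 / 0.955805 = 1.767

1.767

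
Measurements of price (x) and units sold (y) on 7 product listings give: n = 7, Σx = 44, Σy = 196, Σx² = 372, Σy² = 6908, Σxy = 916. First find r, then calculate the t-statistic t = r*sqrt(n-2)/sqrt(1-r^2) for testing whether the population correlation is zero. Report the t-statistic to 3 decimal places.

-3.742

Numerator: nΣxy − (Σx)(Σy) = 7·916 − (44)(196) = -2212
Denominator: √[(nΣx²−(Σx)²)(nΣy²−(Σy)²)]
  nΣx²−(Σx)² = 7·372 − 1936 = 668;  nΣy²−(Σy)² = 7·6908 − 38416 = 9940
  √(668·9940) = √6639920 = 2576.8042
r = -2212 / 2576.8042 = -0.8584
t = r·√(n−2)/√(1−r²) = -0.8584·√5 / √(1−0.736851) = -1.919441 / 0.512981 = -3.742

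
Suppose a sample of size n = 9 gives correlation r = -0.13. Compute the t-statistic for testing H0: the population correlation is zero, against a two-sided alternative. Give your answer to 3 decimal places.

t = r·√(n−2) / √(1−r²) with r = -0.13, n = 9
  = -0.13·√7 / √(1 − 0.0169)
  = -0.13·2.645751 / 0.991514
  = -0.343948 / 0.991514 = -0.347

-0.347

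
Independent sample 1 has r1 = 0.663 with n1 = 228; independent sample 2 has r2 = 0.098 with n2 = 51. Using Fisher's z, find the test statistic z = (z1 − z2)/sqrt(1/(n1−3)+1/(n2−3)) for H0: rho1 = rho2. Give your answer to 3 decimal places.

4.402

z1 = atanh(0.663) = 0.798148,  z2 = atanh(0.098) = 0.098316
SE = √(1/(n1−3) + 1/(n2−3)) = √(1/225 + 1/48) = √(0.0044444 + 0.0208333) = √0.0252777 = 0.158990
z = (z1 − z2)/SE = (0.798148 − 0.098316) / 0.158990 = 0.699832 / 0.158990 = 4.402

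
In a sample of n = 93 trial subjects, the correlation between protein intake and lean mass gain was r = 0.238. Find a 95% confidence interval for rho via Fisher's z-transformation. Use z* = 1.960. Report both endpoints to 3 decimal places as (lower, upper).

Fisher z: z_r = atanh(r) = ½·ln((1+0.238)/(1−0.238)) = 0.242653
SE(z) = 1/√(n−3) = 1/√90 = 0.105409
95% ⇒ z* = 1.960; margin = 1.960·0.105409 = 0.206602
CI on z-scale: (0.036051, 0.449255)
Back-transform: tanh(0.036051) = 0.036035, tanh(0.449255) = 0.421286

(0.036, 0.421)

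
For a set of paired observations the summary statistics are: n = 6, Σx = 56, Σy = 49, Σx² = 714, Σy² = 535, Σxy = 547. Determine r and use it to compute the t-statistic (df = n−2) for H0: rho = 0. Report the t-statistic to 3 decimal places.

Numerator: nΣxy − (Σx)(Σy) = 6·547 − (56)(49) = 538
Denominator: √[(nΣx²−(Σx)²)(nΣy²−(Σy)²)]
  nΣx²−(Σx)² = 6·714 − 3136 = 1148;  nΣy²−(Σy)² = 6·535 − 2401 = 809
  √(1148·809) = √928732 = 963.7074
r = 538 / 963.7074 = 0.5583
t = r·√(n−2)/√(1−r²) = 0.5583·√4 / √(1−0.311699) = 1.116600 / 0.829639 = 1.346

1.346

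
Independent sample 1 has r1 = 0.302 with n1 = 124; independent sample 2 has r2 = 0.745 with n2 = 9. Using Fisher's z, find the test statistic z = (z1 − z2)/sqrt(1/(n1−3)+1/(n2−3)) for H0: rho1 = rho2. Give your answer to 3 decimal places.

z1 = atanh(0.302) = 0.311719,  z2 = atanh(0.745) = 0.961623
SE = √(1/(n1−3) + 1/(n2−3)) = √(1/121 + 1/6) = √(0.0082645 + 0.1666667) = √0.1749312 = 0.418248
z = (z1 − z2)/SE = (0.311719 − 0.961623) / 0.418248 = -0.649904 / 0.418248 = -1.554

-1.554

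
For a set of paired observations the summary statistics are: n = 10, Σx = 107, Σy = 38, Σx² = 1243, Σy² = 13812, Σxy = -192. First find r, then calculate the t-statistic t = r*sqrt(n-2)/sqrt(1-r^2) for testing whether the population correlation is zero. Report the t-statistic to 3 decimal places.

-1.708

Numerator: nΣxy − (Σx)(Σy) = 10·(-192) − (107)(38) = -5986
Denominator: √[(nΣx²−(Σx)²)(nΣy²−(Σy)²)]
  nΣx²−(Σx)² = 10·1243 − 11449 = 981;  nΣy²−(Σy)² = 10·13812 − 1444 = 136676
  √(981·136676) = √134079156 = 11579.2554
r = -5986 / 11579.2554 = -0.5170
t = r·√(n−2)/√(1−r²) = -0.5170·√8 / √(1−0.267289) = -1.462297 / 0.855985 = -1.708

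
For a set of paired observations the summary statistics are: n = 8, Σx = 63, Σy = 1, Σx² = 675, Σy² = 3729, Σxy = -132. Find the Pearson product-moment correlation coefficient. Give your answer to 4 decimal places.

Numerator: nΣxy − (Σx)(Σy) = 8·(-132) − (63)(1) = -1119
Denominator: √[(nΣx²−(Σx)²)(nΣy²−(Σy)²)]
  nΣx²−(Σx)² = 8·675 − 3969 = 1431;  nΣy²−(Σy)² = 8·3729 − 1 = 29831
  √(1431·29831) = √42688161 = 6533.6178
r = -1119 / 6533.6178 = -0.1713

-0.1713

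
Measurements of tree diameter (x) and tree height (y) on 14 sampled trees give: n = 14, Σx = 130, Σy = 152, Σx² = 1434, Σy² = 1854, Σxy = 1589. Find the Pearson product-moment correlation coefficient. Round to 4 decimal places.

S_xy = nΣxy − ΣxΣy = 14·1589 − 130·152 = 22246 − 19760 = 2486
S_xx = nΣx² − (Σx)² = 14·1434 − 130² = 20076 − 16900 = 3176
S_yy = nΣy² − (Σy)² = 14·1854 − 152² = 25956 − 23104 = 2852
r = S_xy / √(S_xx·S_yy) = 2486 / √(3176·2852) = 2486 / √9057952 = 2486 / 3009.6432 = 0.8260

0.8260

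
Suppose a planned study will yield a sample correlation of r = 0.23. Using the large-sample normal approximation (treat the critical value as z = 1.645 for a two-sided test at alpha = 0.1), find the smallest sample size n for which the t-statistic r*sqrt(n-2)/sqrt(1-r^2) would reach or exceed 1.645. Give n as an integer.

Need r·√(n−2)/√(1−r²) ≥ 1.645
√(n−2) ≥ 1.645·√(1−0.0529) / 0.23 = 1.645·0.973191 / 0.23 = 6.9604
n−2 ≥ 48.4472  ⇒  n ≥ 50.4472
Smallest integer n = 51

51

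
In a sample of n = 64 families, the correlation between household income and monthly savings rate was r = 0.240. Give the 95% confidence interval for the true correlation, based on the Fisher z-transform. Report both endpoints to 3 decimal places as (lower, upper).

(-0.006, 0.459)

z_r = atanh(0.240) = 0.244774;  SE = 1/√(n−3) = 1/√61 = 0.128037
z-limits: 0.244774 ± 1.960·0.128037 = 0.244774 ± 0.250953 = [-0.006179, 0.495727]
ρ-limits: (tanh -0.006179, tanh 0.495727) = (-0.006, 0.459)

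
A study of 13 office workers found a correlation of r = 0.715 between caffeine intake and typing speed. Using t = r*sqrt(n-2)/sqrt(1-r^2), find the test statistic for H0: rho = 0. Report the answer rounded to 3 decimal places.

3.392

t = r·√(n−2) / √(1−r²) with r = 0.715, n = 13
  = 0.715·√11 / √(1 − 0.511225)
  = 0.715·3.316625 / 0.699124
  = 2.371387 / 0.699124 = 3.392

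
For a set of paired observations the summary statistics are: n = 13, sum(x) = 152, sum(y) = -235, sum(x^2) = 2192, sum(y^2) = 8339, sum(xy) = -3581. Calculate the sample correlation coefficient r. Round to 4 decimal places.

Numerator: nΣxy − (Σx)(Σy) = 13·(-3581) − (152)(-235) = -10833
Denominator: √[(nΣx²−(Σx)²)(nΣy²−(Σy)²)]
  nΣx²−(Σx)² = 13·2192 − 23104 = 5392;  nΣy²−(Σy)² = 13·8339 − 55225 = 53182
  √(5392·53182) = √286757344 = 16933.9111
r = -10833 / 16933.9111 = -0.6397

-0.6397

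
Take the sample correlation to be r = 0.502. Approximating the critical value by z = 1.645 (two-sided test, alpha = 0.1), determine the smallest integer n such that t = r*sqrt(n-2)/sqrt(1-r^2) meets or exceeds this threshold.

Need r·√(n−2)/√(1−r²) ≥ 1.645
√(n−2) ≥ 1.645·√(1−0.252004) / 0.502 = 1.645·0.864868 / 0.502 = 2.8341
n−2 ≥ 8.0321  ⇒  n ≥ 10.0321
Smallest integer n = 11

11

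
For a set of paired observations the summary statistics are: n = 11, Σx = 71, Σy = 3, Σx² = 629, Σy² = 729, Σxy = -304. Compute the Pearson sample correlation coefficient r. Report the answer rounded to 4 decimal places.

Numerator: nΣxy − (Σx)(Σy) = 11·(-304) − (71)(3) = -3557
Denominator: √[(nΣx²−(Σx)²)(nΣy²−(Σy)²)]
  nΣx²−(Σx)² = 11·629 − 5041 = 1878;  nΣy²−(Σy)² = 11·729 − 9 = 8010
  √(1878·8010) = √15042780 = 3878.5023
r = -3557 / 3878.5023 = -0.9171

-0.9171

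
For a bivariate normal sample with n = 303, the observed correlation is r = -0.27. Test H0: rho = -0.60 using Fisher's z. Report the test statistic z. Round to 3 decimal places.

7.210

z_r = atanh(-0.27) = -0.276864,  z_0 = atanh(-0.60) = -0.693147
SE = 1/√(n−3) = 1/√300 = 0.057735
z = (z_r − z_0)/SE = (-0.276864 − (-0.693147)) / 0.057735 = 0.416283 / 0.057735 = 7.210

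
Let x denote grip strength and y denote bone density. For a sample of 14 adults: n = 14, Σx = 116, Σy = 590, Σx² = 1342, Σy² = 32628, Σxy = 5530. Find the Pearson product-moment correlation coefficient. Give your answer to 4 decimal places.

0.3730

S_xy = nΣxy − ΣxΣy = 14·5530 − 116·590 = 77420 − 68440 = 8980
S_xx = nΣx² − (Σx)² = 14·1342 − 116² = 18788 − 13456 = 5332
S_yy = nΣy² − (Σy)² = 14·32628 − 590² = 456792 − 348100 = 108692
r = S_xy / √(S_xx·S_yy) = 8980 / √(5332·108692) = 8980 / √579545744 = 8980 / 24073.7563 = 0.3730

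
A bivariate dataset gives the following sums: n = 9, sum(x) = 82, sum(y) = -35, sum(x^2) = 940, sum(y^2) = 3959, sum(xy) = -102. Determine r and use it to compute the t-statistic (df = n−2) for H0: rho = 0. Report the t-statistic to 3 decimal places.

Numerator: nΣxy − (Σx)(Σy) = 9·(-102) − (82)(-35) = 1952
Denominator: √[(nΣx²−(Σx)²)(nΣy²−(Σy)²)]
  nΣx²−(Σx)² = 9·940 − 6724 = 1736;  nΣy²−(Σy)² = 9·3959 − 1225 = 34406
  √(1736·34406) = √59728816 = 7728.4420
r = 1952 / 7728.4420 = 0.2526
t = r·√(n−2)/√(1−r²) = 0.2526·√7 / √(1−0.063807) = 0.668317 / 0.967571 = 0.691

0.691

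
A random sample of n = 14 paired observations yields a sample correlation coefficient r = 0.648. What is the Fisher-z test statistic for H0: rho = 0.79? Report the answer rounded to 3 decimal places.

-0.994

Fisher z: atanh(0.648) = 0.771843, atanh(0.79) = 1.071432
z = (z_r − z_0)·√(n−3) = (0.771843 − 1.071432)·√11 = -0.299589 · 3.316625 = -0.994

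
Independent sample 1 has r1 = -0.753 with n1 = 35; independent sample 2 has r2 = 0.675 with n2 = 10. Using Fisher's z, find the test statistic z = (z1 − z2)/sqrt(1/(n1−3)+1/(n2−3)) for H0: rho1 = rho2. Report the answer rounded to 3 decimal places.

Fisher z-transforms: z1 = atanh(-0.753) = -0.979848, z2 = atanh(0.675) = 0.819872; difference d = -1.799720
Var(d) = 1/32 + 1/7 = 0.0312500 + 0.1428571 = 0.1741071
z = d/√Var(d) = -1.799720 / √0.1741071 = -1.799720 / 0.417261 = -4.313

-4.313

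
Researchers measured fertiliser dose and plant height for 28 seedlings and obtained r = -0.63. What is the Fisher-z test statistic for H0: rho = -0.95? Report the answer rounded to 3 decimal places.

Fisher z: atanh(-0.63) = -0.741416, atanh(-0.95) = -1.831781
z = (z_r − z_0)·√(n−3) = (-0.741416 − (-1.831781))·√25 = 1.090365 · 5.000000 = 5.452

5.452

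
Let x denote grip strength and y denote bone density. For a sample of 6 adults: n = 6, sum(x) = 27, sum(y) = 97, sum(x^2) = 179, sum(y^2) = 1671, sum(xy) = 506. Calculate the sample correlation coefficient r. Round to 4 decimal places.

0.9038

S_xy = nΣxy − ΣxΣy = 6·506 − 27·97 = 3036 − 2619 = 417
S_xx = nΣx² − (Σx)² = 6·179 − 27² = 1074 − 729 = 345
S_yy = nΣy² − (Σy)² = 6·1671 − 97² = 10026 − 9409 = 617
r = S_xy / √(S_xx·S_yy) = 417 / √(345·617) = 417 / √212865 = 417 / 461.3730 = 0.9038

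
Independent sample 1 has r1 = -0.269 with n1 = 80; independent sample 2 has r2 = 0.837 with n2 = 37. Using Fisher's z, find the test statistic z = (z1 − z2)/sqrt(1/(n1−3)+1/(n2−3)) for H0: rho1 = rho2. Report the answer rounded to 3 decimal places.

z1 = atanh(-0.269) = -0.275786,  z2 = atanh(0.837) = 1.211069
SE = √(1/(n1−3) + 1/(n2−3)) = √(1/77 + 1/34) = √(0.0129870 + 0.0294118) = √0.0423988 = 0.205910
z = (z1 − z2)/SE = (-0.275786 − 1.211069) / 0.205910 = -1.486855 / 0.205910 = -7.221

-7.221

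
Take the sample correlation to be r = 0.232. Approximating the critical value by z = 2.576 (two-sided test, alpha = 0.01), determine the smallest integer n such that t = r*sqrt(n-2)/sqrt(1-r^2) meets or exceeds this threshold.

119

r√(n−2)/√(1−r²) ≥ 2.576  ⇔  n−2 ≥ (2.576)²·(1−r²)/r²
(1−r²)/r² = (1−0.053824)/0.053824 = 17.5791
n ≥ 2 + 6.635776·17.5791 = 2 + 116.6510 = 118.6510
⌈118.6510⌉ = 119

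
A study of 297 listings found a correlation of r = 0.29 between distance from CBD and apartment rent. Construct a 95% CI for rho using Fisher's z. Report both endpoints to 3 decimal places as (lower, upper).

z_r = atanh(0.29) = 0.298566;  SE = 1/√(n−3) = 1/√294 = 0.058321
z-limits: 0.298566 ± 1.960·0.058321 = 0.298566 ± 0.114309 = [0.184257, 0.412875]
ρ-limits: (tanh 0.184257, tanh 0.412875) = (0.182, 0.391)

(0.182, 0.391)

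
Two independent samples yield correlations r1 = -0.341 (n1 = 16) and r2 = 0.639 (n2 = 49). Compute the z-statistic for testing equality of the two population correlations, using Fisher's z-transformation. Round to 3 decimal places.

-3.539

Fisher z-transforms: z1 = atanh(-0.341) = -0.355224, z2 = atanh(0.639) = 0.756482; difference d = -1.111706
Var(d) = 1/13 + 1/46 = 0.0769231 + 0.0217391 = 0.0986622
z = d/√Var(d) = -1.111706 / √0.0986622 = -1.111706 / 0.314105 = -3.539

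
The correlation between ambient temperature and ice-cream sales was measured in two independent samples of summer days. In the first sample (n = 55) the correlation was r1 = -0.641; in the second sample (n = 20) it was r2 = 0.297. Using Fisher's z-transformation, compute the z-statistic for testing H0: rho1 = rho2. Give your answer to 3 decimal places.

z1 = atanh(-0.641) = -0.759869,  z2 = atanh(0.297) = 0.306226
SE = √(1/(n1−3) + 1/(n2−3)) = √(1/52 + 1/17) = √(0.0192308 + 0.0588235) = √0.0780543 = 0.279382
z = (z1 − z2)/SE = (-0.759869 − 0.306226) / 0.279382 = -1.066095 / 0.279382 = -3.816

-3.816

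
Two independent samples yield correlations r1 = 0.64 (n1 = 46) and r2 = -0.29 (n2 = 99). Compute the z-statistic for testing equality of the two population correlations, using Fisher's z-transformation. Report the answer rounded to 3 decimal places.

z1 = atanh(0.64) = 0.758174,  z2 = atanh(-0.29) = -0.298566
SE = √(1/(n1−3) + 1/(n2−3)) = √(1/43 + 1/96) = √(0.0232558 + 0.0104167) = √0.0336725 = 0.183501
z = (z1 − z2)/SE = (0.758174 − (-0.298566)) / 0.183501 = 1.056740 / 0.183501 = 5.759

5.759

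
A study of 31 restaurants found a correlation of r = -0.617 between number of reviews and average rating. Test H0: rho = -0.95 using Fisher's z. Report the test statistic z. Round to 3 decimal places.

Fisher z: atanh(-0.617) = -0.720146, atanh(-0.95) = -1.831781
z = (z_r − z_0)·√(n−3) = (-0.720146 − (-1.831781))·√28 = 1.111635 · 5.291503 = 5.882

5.882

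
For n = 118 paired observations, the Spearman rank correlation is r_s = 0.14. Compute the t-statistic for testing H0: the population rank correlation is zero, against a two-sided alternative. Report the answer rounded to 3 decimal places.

1.523

t = r_s·√(n−2) / √(1−r_s²) with r_s = 0.14, n = 118
  = 0.14·√116 / √(1 − 0.0196)
  = 0.14·10.770330 / 0.990152
  = 1.507846 / 0.990152 = 1.523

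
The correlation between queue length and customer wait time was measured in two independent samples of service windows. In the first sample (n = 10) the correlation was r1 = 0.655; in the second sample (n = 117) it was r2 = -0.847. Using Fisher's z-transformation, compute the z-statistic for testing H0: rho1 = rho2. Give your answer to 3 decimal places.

z1 = atanh(0.655) = 0.784006,  z2 = atanh(-0.847) = -1.245440
SE = √(1/(n1−3) + 1/(n2−3)) = √(1/7 + 1/114) = √(0.1428571 + 0.0087719) = √0.1516290 = 0.389396
z = (z1 − z2)/SE = (0.784006 − (-1.245440)) / 0.389396 = 2.029446 / 0.389396 = 5.212

5.212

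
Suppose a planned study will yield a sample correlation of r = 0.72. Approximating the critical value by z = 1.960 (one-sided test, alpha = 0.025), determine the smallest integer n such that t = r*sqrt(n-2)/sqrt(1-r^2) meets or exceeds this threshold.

r√(n−2)/√(1−r²) ≥ 1.960  ⇔  n−2 ≥ (1.960)²·(1−r²)/r²
(1−r²)/r² = (1−0.5184)/0.5184 = 0.9290
n ≥ 2 + 3.8416·0.9290 = 2 + 3.5688 = 5.5688
⌈5.5688⌉ = 6

6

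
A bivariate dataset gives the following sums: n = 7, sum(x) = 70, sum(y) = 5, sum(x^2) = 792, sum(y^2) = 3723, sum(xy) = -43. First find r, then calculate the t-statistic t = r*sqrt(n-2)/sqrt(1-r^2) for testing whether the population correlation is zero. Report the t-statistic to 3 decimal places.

-0.360

Numerator: nΣxy − (Σx)(Σy) = 7·(-43) − (70)(5) = -651
Denominator: √[(nΣx²−(Σx)²)(nΣy²−(Σy)²)]
  nΣx²−(Σx)² = 7·792 − 4900 = 644;  nΣy²−(Σy)² = 7·3723 − 25 = 26036
  √(644·26036) = √16767184 = 4094.7752
r = -651 / 4094.7752 = -0.1590
t = r·√(n−2)/√(1−r²) = -0.1590·√5 / √(1−0.025281) = -0.355535 / 0.987279 = -0.360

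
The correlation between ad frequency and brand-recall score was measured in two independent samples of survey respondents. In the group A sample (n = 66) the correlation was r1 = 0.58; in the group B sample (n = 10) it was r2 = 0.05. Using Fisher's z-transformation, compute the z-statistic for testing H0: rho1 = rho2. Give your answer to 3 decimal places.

Fisher z-transforms: z1 = atanh(0.58) = 0.662463, z2 = atanh(0.05) = 0.050042; difference d = 0.612421
Var(d) = 1/63 + 1/7 = 0.0158730 + 0.1428571 = 0.1587301
z = d/√Var(d) = 0.612421 / √0.1587301 = 0.612421 / 0.398409 = 1.537

1.537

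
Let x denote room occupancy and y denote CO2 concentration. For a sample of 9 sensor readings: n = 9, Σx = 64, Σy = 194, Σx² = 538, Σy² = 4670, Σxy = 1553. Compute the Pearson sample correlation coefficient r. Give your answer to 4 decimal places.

0.8622

S_xy = nΣxy − ΣxΣy = 9·1553 − 64·194 = 13977 − 12416 = 1561
S_xx = nΣx² − (Σx)² = 9·538 − 64² = 4842 − 4096 = 746
S_yy = nΣy² − (Σy)² = 9·4670 − 194² = 42030 − 37636 = 4394
r = S_xy / √(S_xx·S_yy) = 1561 / √(746·4394) = 1561 / √3277924 = 1561 / 1810.5038 = 0.8622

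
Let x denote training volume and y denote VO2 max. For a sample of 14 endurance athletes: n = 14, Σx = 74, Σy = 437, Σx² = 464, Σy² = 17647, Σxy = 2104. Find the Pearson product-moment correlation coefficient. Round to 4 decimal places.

-0.3810

Numerator: nΣxy − (Σx)(Σy) = 14·2104 − (74)(437) = -2882
Denominator: √[(nΣx²−(Σx)²)(nΣy²−(Σy)²)]
  nΣx²−(Σx)² = 14·464 − 5476 = 1020;  nΣy²−(Σy)² = 14·17647 − 190969 = 56089
  √(1020·56089) = √57210780 = 7563.7808
r = -2882 / 7563.7808 = -0.3810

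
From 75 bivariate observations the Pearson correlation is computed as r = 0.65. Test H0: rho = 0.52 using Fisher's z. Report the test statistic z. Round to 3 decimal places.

Fisher z: atanh(0.65) = 0.775299, atanh(0.52) = 0.576340
z = (z_r − z_0)·√(n−3) = (0.775299 − 0.576340)·√72 = 0.198959 · 8.485281 = 1.688

1.688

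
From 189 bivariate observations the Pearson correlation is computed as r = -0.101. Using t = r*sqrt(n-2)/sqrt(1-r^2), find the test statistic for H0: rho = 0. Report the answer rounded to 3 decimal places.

-1.388

t = r·√(n−2) / √(1−r²) with r = -0.101, n = 189
  = -0.101·√187 / √(1 − 0.010201)
  = -0.101·13.674794 / 0.994886
  = -1.381154 / 0.994886 = -1.388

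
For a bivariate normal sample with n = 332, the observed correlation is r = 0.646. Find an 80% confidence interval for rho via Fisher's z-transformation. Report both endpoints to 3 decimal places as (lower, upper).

z_r = atanh(0.646) = 0.768403;  SE = 1/√(n−3) = 1/√329 = 0.055132
z-limits: 0.768403 ± 1.282·0.055132 = 0.768403 ± 0.070679 = [0.697724, 0.839082]
ρ-limits: (tanh 0.697724, tanh 0.839082) = (0.603, 0.685)

(0.603, 0.685)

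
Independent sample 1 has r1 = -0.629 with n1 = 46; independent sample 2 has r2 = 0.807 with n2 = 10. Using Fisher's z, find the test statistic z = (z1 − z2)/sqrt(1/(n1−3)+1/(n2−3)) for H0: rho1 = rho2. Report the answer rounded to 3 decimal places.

z1 = atanh(-0.629) = -0.739760,  z2 = atanh(0.807) = 1.118367
SE = √(1/(n1−3) + 1/(n2−3)) = √(1/43 + 1/7) = √(0.0232558 + 0.1428571) = √0.1661129 = 0.407570
z = (z1 − z2)/SE = (-0.739760 − 1.118367) / 0.407570 = -1.858127 / 0.407570 = -4.559

-4.559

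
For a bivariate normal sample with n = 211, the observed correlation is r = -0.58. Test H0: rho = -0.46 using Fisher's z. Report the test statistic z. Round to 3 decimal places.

Fisher z: atanh(-0.58) = -0.662463, atanh(-0.46) = -0.497311
z = (z_r − z_0)·√(n−3) = (-0.662463 − (-0.497311))·√208 = -0.165152 · 14.422205 = -2.382

-2.382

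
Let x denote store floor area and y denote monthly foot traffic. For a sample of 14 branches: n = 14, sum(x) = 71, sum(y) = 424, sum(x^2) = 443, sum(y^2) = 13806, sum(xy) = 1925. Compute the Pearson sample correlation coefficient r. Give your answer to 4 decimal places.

-0.7964

Numerator: nΣxy − (Σx)(Σy) = 14·1925 − (71)(424) = -3154
Denominator: √[(nΣx²−(Σx)²)(nΣy²−(Σy)²)]
  nΣx²−(Σx)² = 14·443 − 5041 = 1161;  nΣy²−(Σy)² = 14·13806 − 179776 = 13508
  √(1161·13508) = √15682788 = 3960.1500
r = -3154 / 3960.1500 = -0.7964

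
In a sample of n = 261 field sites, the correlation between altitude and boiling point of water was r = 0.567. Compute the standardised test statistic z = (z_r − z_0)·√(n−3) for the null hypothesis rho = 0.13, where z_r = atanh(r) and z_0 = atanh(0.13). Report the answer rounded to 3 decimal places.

z_r = atanh(0.567) = 0.643090,  z_0 = atanh(0.13) = 0.130740
SE = 1/√(n−3) = 1/√258 = 0.062257
z = (z_r − z_0)/SE = (0.643090 − 0.130740) / 0.062257 = 0.512350 / 0.062257 = 8.230

8.230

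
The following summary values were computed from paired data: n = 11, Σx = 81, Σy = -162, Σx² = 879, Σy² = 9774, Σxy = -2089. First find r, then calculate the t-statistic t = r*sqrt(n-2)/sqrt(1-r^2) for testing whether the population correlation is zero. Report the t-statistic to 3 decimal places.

-2.372

S_xy = nΣxy − ΣxΣy = 11·(-2089) − 81·(-162) = -22979 − (-13122) = -9857
S_xx = nΣx² − (Σx)² = 11·879 − 81² = 9669 − 6561 = 3108
S_yy = nΣy² − (Σy)² = 11·9774 − (-162)² = 107514 − 26244 = 81270
r = S_xy / √(S_xx·S_yy) = -9857 / √(3108·81270) = -9857 / √252587160 = -9857 / 15892.9909 = -0.6202
t = r·√(n−2)/√(1−r²) = -0.6202·√9 / √(1−0.384648) = -1.860600 / 0.784444 = -2.372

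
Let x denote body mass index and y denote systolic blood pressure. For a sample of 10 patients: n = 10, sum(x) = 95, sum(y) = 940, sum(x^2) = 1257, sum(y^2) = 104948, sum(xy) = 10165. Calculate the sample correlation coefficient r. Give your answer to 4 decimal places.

S_xy = nΣxy − ΣxΣy = 10·10165 − 95·940 = 101650 − 89300 = 12350
S_xx = nΣx² − (Σx)² = 10·1257 − 95² = 12570 − 9025 = 3545
S_yy = nΣy² − (Σy)² = 10·104948 − 940² = 1049480 − 883600 = 165880
r = S_xy / √(S_xx·S_yy) = 12350 / √(3545·165880) = 12350 / √588044600 = 12350 / 24249.6309 = 0.5093

0.5093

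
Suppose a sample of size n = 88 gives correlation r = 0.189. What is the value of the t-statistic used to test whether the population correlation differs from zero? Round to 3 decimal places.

1.785

t = r·√(n−2) / √(1−r²) with r = 0.189, n = 88
  = 0.189·√86 / √(1 − 0.035721)
  = 0.189·9.273618 / 0.981977
  = 1.752714 / 0.981977 = 1.785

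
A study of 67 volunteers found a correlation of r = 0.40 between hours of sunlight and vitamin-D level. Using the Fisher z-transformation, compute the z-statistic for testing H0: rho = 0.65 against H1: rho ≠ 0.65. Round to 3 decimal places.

z_r = atanh(0.40) = 0.423649,  z_0 = atanh(0.65) = 0.775299
SE = 1/√(n−3) = 1/√64 = 0.125000
z = (z_r − z_0)/SE = (0.423649 − 0.775299) / 0.125000 = -0.351650 / 0.125000 = -2.813

-2.813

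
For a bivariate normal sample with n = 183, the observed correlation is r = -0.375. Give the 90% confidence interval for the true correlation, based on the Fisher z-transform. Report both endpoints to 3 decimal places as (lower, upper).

(-0.475, -0.265)

Fisher z: z_r = atanh(r) = ½·ln((1+(-0.375))/(1−(-0.375))) = -0.394229
SE(z) = 1/√(n−3) = 1/√180 = 0.074536
90% ⇒ z* = 1.645; margin = 1.645·0.074536 = 0.122612
CI on z-scale: (-0.516841, -0.271617)
Back-transform: tanh(-0.516841) = -0.475258, tanh(-0.271617) = -0.265129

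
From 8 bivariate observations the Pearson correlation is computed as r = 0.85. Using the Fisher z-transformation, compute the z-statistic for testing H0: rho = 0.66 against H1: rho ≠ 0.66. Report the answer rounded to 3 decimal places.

z_r = atanh(0.85) = 1.256153,  z_0 = atanh(0.66) = 0.792814
SE = 1/√(n−3) = 1/√5 = 0.447214
z = (z_r − z_0)/SE = (1.256153 − 0.792814) / 0.447214 = 0.463339 / 0.447214 = 1.036

1.036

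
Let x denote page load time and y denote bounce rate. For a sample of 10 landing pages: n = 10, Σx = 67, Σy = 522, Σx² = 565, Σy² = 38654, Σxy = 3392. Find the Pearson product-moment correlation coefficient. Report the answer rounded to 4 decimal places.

-0.0916

Numerator: nΣxy − (Σx)(Σy) = 10·3392 − (67)(522) = -1054
Denominator: √[(nΣx²−(Σx)²)(nΣy²−(Σy)²)]
  nΣx²−(Σx)² = 10·565 − 4489 = 1161;  nΣy²−(Σy)² = 10·38654 − 272484 = 114056
  √(1161·114056) = √132419016 = 11507.3462
r = -1054 / 11507.3462 = -0.0916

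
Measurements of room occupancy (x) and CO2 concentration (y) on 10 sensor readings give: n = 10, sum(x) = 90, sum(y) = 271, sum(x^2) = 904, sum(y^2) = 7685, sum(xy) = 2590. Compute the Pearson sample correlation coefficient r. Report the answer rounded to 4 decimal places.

Numerator: nΣxy − (Σx)(Σy) = 10·2590 − (90)(271) = 1510
Denominator: √[(nΣx²−(Σx)²)(nΣy²−(Σy)²)]
  nΣx²−(Σx)² = 10·904 − 8100 = 940;  nΣy²−(Σy)² = 10·7685 − 73441 = 3409
  √(940·3409) = √3204460 = 1790.1006
r = 1510 / 1790.1006 = 0.8435

0.8435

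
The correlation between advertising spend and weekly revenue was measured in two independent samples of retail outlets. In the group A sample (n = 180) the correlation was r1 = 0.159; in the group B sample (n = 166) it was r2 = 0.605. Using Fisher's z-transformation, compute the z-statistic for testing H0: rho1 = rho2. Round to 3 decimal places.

Fisher z-transforms: z1 = atanh(0.159) = 0.160361, z2 = atanh(0.605) = 0.700997; difference d = -0.540636
Var(d) = 1/177 + 1/163 = 0.0056497 + 0.0061350 = 0.0117847
z = d/√Var(d) = -0.540636 / √0.0117847 = -0.540636 / 0.108557 = -4.980

-4.980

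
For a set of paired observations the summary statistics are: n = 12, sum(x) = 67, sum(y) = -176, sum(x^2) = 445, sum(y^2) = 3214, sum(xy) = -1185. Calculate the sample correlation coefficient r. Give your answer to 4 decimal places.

Numerator: nΣxy − (Σx)(Σy) = 12·(-1185) − (67)(-176) = -2428
Denominator: √[(nΣx²−(Σx)²)(nΣy²−(Σy)²)]
  nΣx²−(Σx)² = 12·445 − 4489 = 851;  nΣy²−(Σy)² = 12·3214 − 30976 = 7592
  √(851·7592) = √6460792 = 2541.8088
r = -2428 / 2541.8088 = -0.9552

-0.9552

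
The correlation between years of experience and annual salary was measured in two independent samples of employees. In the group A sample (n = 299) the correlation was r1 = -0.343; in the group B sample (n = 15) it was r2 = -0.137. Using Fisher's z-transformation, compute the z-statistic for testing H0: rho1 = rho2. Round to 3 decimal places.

z1 = atanh(-0.343) = -0.357489,  z2 = atanh(-0.137) = -0.137867
SE = √(1/(n1−3) + 1/(n2−3)) = √(1/296 + 1/12) = √(0.0033784 + 0.0833333) = √0.0867117 = 0.294469
z = (z1 − z2)/SE = (-0.357489 − (-0.137867)) / 0.294469 = -0.219622 / 0.294469 = -0.746

-0.746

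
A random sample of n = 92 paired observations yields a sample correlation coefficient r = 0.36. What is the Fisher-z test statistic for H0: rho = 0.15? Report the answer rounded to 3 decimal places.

z_r = atanh(0.36) = 0.376886,  z_0 = atanh(0.15) = 0.151140
SE = 1/√(n−3) = 1/√89 = 0.106000
z = (z_r − z_0)/SE = (0.376886 − 0.151140) / 0.106000 = 0.225746 / 0.106000 = 2.130

2.130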